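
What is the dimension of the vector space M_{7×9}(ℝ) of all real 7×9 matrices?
Dimension = 63

A real 7×9 matrix is determined by its 7·9 = 63 independent entries.
A standard basis is {E_ij : 1 ≤ i ≤ 7, 1 ≤ j ≤ 9}, where E_ij has a 1 in position (i, j) and 0 elsewhere — there are 63 such matrices, and they are linearly independent and span M_{7×9}(ℝ).
Therefore dim(M_{7×9}(ℝ)) = 63.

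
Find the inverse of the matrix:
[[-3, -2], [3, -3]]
[[-1/5, 2/15], [-1/5, -1/5]]

For [[a,b],[c,d]], inverse = (1/det)·[[d,-b],[-c,a]]
det = -3·-3 - -2·3 = 15
Inverse = (1/15)·[[-3, 2], [-3, -3]]
        = [[-1/5, 2/15], [-1/5, -1/5]]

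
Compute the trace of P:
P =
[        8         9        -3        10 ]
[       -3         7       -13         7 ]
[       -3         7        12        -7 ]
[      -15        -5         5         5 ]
tr(P) = 8 + 7 + 12 + 5 = 32

The trace of a square matrix is the sum of its diagonal entries.
Diagonal entries of P: P[0][0] = 8, P[1][1] = 7, P[2][2] = 12, P[3][3] = 5.
tr(P) = 8 + 7 + 12 + 5 = 32.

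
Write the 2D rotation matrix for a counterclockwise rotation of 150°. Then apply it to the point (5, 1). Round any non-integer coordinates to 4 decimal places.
R = [[-√3/2, -1/2], [1/2, -√3/2]]; R·(5, 1) = (-4.8301, 1.6340)

Rotation matrix formula: R(θ) = [[cos θ, -sin θ], [sin θ, cos θ]]
For θ = 150°:
cos(150°) = -√3/2
sin(150°) = 1/2
R = [[-√3/2, -1/2], [1/2, -√3/2]]
Apply to (5, 1): [-√3/2·5 + (-1/2)·1, 1/2·5 + -√3/2·1] = (-4.8301, 1.6340)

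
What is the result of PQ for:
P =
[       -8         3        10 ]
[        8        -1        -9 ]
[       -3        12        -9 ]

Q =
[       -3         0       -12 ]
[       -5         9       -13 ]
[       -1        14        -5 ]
PQ =
[       -1       167         7 ]
[      -10      -135       -38 ]
[      -42       -18       -75 ]

Matrix multiplication: (PQ)[i][j] = sum over k of P[i][k] * Q[k][j].
  (PQ)[0][0] = (-8)*(-3) + (3)*(-5) + (10)*(-1) = -1
  (PQ)[0][1] = (-8)*(0) + (3)*(9) + (10)*(14) = 167
  (PQ)[0][2] = (-8)*(-12) + (3)*(-13) + (10)*(-5) = 7
  (PQ)[1][0] = (8)*(-3) + (-1)*(-5) + (-9)*(-1) = -10
  (PQ)[1][1] = (8)*(0) + (-1)*(9) + (-9)*(14) = -135
  (PQ)[1][2] = (8)*(-12) + (-1)*(-13) + (-9)*(-5) = -38
  (PQ)[2][0] = (-3)*(-3) + (12)*(-5) + (-9)*(-1) = -42
  (PQ)[2][1] = (-3)*(0) + (12)*(9) + (-9)*(14) = -18
  (PQ)[2][2] = (-3)*(-12) + (12)*(-13) + (-9)*(-5) = -75
PQ =
[       -1       167         7 ]
[      -10      -135       -38 ]
[      -42       -18       -75 ]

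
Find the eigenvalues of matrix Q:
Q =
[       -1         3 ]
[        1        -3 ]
λ = -4, 0

Solve det(Q - λI) = 0. For a 2×2 matrix the characteristic equation is λ² - (trace)λ + det = 0.
trace(Q) = a + d = -1 - 3 = -4.
det(Q) = a*d - b*c = (-1)*(-3) - (3)*(1) = 3 - 3 = 0.
Characteristic equation: λ² - (-4)λ + (0) = 0.
Discriminant = (-4)² - 4*(0) = 16 - 0 = 16.
λ = (-4 ± √16) / 2 = (-4 ± 4) / 2 = -4, 0.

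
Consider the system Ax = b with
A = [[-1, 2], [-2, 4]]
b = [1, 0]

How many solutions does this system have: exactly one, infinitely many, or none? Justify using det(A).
No solution

det(A) = (-1)*(4) - (2)*(-2) = 0, so A is singular.
The column space of A is span(column 1) = span([-1, -2]).
b = [1, 0] is not a scalar multiple of column 1, so b ∉ column space and the system is inconsistent — no solution.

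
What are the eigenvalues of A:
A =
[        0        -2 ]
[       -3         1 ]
λ = -2, 3

Solve det(A - λI) = 0. For a 2×2 matrix the characteristic equation is λ² - (trace)λ + det = 0.
trace(A) = a + d = 0 + 1 = 1.
det(A) = a*d - b*c = (0)*(1) - (-2)*(-3) = 0 - 6 = -6.
Characteristic equation: λ² - (1)λ + (-6) = 0.
Discriminant = (1)² - 4*(-6) = 1 + 24 = 25.
λ = (1 ± √25) / 2 = (1 ± 5) / 2 = -2, 3.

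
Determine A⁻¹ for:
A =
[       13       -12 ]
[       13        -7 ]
det(A) = 65
A⁻¹ =
[    -7/65     12/65 ]
[     -1/5       1/5 ]

For a 2×2 matrix A = [[a, b], [c, d]] with det(A) ≠ 0, A⁻¹ = (1/det(A)) * [[d, -b], [-c, a]].
det(A) = (13)*(-7) - (-12)*(13) = -91 + 156 = 65.
A⁻¹ = (1/65) * [[-7, 12], [-13, 13]].
Dividing each entry by 65 and reducing:
A⁻¹ =
[    -7/65     12/65 ]
[     -1/5       1/5 ]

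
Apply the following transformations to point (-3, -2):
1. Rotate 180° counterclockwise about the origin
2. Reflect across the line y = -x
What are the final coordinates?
(-2, -3)

Step 1: Rotate 180° → (3, 2)
Step 2: Reflect across the line y = -x → (-2, -3)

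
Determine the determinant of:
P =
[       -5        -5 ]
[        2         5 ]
det(P) = -15

For a 2×2 matrix [[a, b], [c, d]], det = a*d - b*c.
det(P) = (-5)*(5) - (-5)*(2) = -25 + 10 = -15.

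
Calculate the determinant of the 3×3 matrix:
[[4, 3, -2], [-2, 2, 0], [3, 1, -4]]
-40

Expansion along first row:
det = 4·det([[2,0],[1,-4]]) - 3·det([[-2,0],[3,-4]]) + -2·det([[-2,2],[3,1]])
    = 4·(2·-4 - 0·1) - 3·(-2·-4 - 0·3) + -2·(-2·1 - 2·3)
    = 4·-8 - 3·8 + -2·-8
    = -32 + -24 + 16 = -40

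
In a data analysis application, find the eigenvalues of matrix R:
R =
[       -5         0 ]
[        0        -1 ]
λ = -5, -1

Solve det(R - λI) = 0. For a 2×2 matrix the characteristic equation is λ² - (trace)λ + det = 0.
trace(R) = a + d = -5 - 1 = -6.
det(R) = a*d - b*c = (-5)*(-1) - (0)*(0) = 5 - 0 = 5.
Characteristic equation: λ² - (-6)λ + (5) = 0.
Discriminant = (-6)² - 4*(5) = 36 - 20 = 16.
λ = (-6 ± √16) / 2 = (-6 ± 4) / 2 = -5, -1.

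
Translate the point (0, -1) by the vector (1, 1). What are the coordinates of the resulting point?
(1, 0)

Translation by (1, 1):
x' = 0 + 1 = 1
y' = -1 + 1 = 0
Homogeneous matrix: [[1, 0, 1], [0, 1, 1], [0, 0, 1]]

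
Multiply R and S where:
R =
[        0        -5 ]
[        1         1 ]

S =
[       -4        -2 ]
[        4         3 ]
RS =
[      -20       -15 ]
[        0         1 ]

Matrix multiplication: (RS)[i][j] = sum over k of R[i][k] * S[k][j].
  (RS)[0][0] = (0)*(-4) + (-5)*(4) = -20
  (RS)[0][1] = (0)*(-2) + (-5)*(3) = -15
  (RS)[1][0] = (1)*(-4) + (1)*(4) = 0
  (RS)[1][1] = (1)*(-2) + (1)*(3) = 1
RS =
[      -20       -15 ]
[        0         1 ]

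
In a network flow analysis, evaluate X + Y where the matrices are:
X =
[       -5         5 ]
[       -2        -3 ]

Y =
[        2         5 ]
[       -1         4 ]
X + Y =
[       -3        10 ]
[       -3         1 ]

Matrix addition is elementwise: (X+Y)[i][j] = X[i][j] + Y[i][j].
  (X+Y)[0][0] = (-5) + (2) = -3
  (X+Y)[0][1] = (5) + (5) = 10
  (X+Y)[1][0] = (-2) + (-1) = -3
  (X+Y)[1][1] = (-3) + (4) = 1
X + Y =
[       -3        10 ]
[       -3         1 ]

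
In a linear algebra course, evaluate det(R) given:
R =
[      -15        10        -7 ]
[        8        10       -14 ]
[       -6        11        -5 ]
det(R) = -1356

Expand along row 0 (cofactor expansion): det(R) = a*(e*i - f*h) - b*(d*i - f*g) + c*(d*h - e*g), where the 3×3 is [[a, b, c], [d, e, f], [g, h, i]].
Minor M_00 = (10)*(-5) - (-14)*(11) = -50 + 154 = 104.
Minor M_01 = (8)*(-5) - (-14)*(-6) = -40 - 84 = -124.
Minor M_02 = (8)*(11) - (10)*(-6) = 88 + 60 = 148.
det(R) = (-15)*(104) - (10)*(-124) + (-7)*(148) = -1560 + 1240 - 1036 = -1356.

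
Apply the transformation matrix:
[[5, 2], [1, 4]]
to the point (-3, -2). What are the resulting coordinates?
(-19, -11)

Matrix multiplication:
[[5, 2], [1, 4]] × [-3, -2]ᵀ
= [5×-3 + 2×-2, 1×-3 + 4×-2]ᵀ
= [-19.0000, -11.0000]ᵀ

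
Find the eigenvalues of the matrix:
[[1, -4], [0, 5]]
λ = 1 and λ = 5

Characteristic equation: det(A - λI) = 0
λ² - (trace)λ + (det) = 0
λ² - (6)λ + (5) = 0
λ² - 6λ + 5 = 0
Solving: λ = 1, 5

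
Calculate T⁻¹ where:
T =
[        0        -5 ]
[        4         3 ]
det(T) = 20
T⁻¹ =
[     3/20       1/4 ]
[     -1/5         0 ]

For a 2×2 matrix T = [[a, b], [c, d]] with det(T) ≠ 0, T⁻¹ = (1/det(T)) * [[d, -b], [-c, a]].
det(T) = (0)*(3) - (-5)*(4) = 0 + 20 = 20.
T⁻¹ = (1/20) * [[3, 5], [-4, 0]].
Dividing each entry by 20 and reducing:
T⁻¹ =
[     3/20       1/4 ]
[     -1/5         0 ]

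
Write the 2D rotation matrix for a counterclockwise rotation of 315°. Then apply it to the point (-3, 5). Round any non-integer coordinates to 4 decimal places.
R = [[√2/2, √2/2], [-√2/2, √2/2]]; R·(-3, 5) = (1.4142, 5.6569)

Rotation matrix formula: R(θ) = [[cos θ, -sin θ], [sin θ, cos θ]]
For θ = 315°:
cos(315°) = √2/2
sin(315°) = -√2/2
R = [[√2/2, √2/2], [-√2/2, √2/2]]
Apply to (-3, 5): [√2/2·-3 + (√2/2)·5, -√2/2·-3 + √2/2·5] = (1.4142, 5.6569)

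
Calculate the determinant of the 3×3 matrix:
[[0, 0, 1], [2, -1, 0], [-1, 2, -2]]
3

Expansion along first row:
det = 0·det([[-1,0],[2,-2]]) - 0·det([[2,0],[-1,-2]]) + 1·det([[2,-1],[-1,2]])
    = 0·(-1·-2 - 0·2) - 0·(2·-2 - 0·-1) + 1·(2·2 - -1·-1)
    = 0·2 - 0·-4 + 1·3
    = 0 + 0 + 3 = 3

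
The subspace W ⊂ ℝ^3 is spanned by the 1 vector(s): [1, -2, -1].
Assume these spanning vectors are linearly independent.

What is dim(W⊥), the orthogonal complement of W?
dim(W⊥) = 2

For any subspace W of ℝ^n, dim(W) + dim(W⊥) = n (the whole-space dimension).
Here the given 1 vectors are linearly independent, so dim(W) = 1.
Thus dim(W⊥) = n - dim(W) = 3 - 1 = 2.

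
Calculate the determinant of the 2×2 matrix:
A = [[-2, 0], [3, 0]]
0

For A = [[a, b], [c, d]], det(A) = a*d - b*c.
det(A) = (-2)*(0) - (0)*(3) = 0 - 0 = 0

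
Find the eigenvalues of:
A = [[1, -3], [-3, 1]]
λ = -2, 4

Solve det(A - λI) = 0. For a 2×2 matrix this is λ² - (trace)λ + det = 0.
trace(A) = 1 + 1 = 2.
det(A) = (1)*(1) - (-3)*(-3) = 1 - 9 = -8.
Characteristic equation: λ² - (2)λ + (-8) = 0.
Discriminant: (2)² - 4*(-8) = 4 + 32 = 36.
Roots: λ = (2 ± √36) / 2 = -2, 4.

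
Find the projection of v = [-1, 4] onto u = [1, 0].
[-1, 0]

The projection of v onto u is proj_u(v) = ((v·u) / (u·u)) · u.
v·u = (-1)*(1) + (4)*(0) = -1.
u·u = (1)*(1) + (0)*(0) = 1.
coefficient = -1 / 1 = -1.
proj_u(v) = -1 · [1, 0] = [-1, 0].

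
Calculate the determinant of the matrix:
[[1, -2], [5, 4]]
14

For a 2×2 matrix [[a, b], [c, d]], det = ad - bc
det = (1)(4) - (-2)(5) = 4 - -10 = 14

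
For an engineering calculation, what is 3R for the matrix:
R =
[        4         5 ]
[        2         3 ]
3R =
[       12        15 ]
[        6         9 ]

Scalar multiplication is elementwise: (3R)[i][j] = 3 * R[i][j].
  (3R)[0][0] = 3 * (4) = 12
  (3R)[0][1] = 3 * (5) = 15
  (3R)[1][0] = 3 * (2) = 6
  (3R)[1][1] = 3 * (3) = 9
3R =
[       12        15 ]
[        6         9 ]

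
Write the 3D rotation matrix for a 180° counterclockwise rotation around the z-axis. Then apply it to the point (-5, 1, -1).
R = [[-1, 0, 0], [0, -1, 0], [0, 0, 1]]; R·(-5, 1, -1) = (5, -1, -1)

Rotation matrix for 180° around z-axis:
cos(180°) = -1, sin(180°) = 0
R = [[-1, 0, 0], [0, -1, 0], [0, 0, 1]]
Apply to (-5, 1, -1): R·[-5, 1, -1]ᵀ = (5, -1, -1)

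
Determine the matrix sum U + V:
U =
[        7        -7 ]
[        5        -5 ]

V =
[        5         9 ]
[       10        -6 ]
U + V =
[       12         2 ]
[       15       -11 ]

Matrix addition is elementwise: (U+V)[i][j] = U[i][j] + V[i][j].
  (U+V)[0][0] = (7) + (5) = 12
  (U+V)[0][1] = (-7) + (9) = 2
  (U+V)[1][0] = (5) + (10) = 15
  (U+V)[1][1] = (-5) + (-6) = -11
U + V =
[       12         2 ]
[       15       -11 ]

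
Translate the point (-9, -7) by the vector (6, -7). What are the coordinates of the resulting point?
(-3, -14)

Translation by (6, -7):
x' = -9 + 6 = -3
y' = -7 + -7 = -14
Homogeneous matrix: [[1, 0, 6], [0, 1, -7], [0, 0, 1]]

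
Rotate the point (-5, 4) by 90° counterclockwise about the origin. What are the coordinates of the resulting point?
(-4, -5)

Rotation matrix R(θ) = [[cos θ, -sin θ], [sin θ, cos θ]]; for θ = 90°:
R = [[0, -1], [1, 0]]
Result: R × [-5, 4]ᵀ = [0·-5 + (-1)·4, 1·-5 + (0)·4]ᵀ = (-4, -5)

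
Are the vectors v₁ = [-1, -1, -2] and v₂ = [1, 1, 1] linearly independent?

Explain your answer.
Yes, linearly independent

Two vectors are linearly dependent iff one is a scalar multiple of the other.
No single scalar k satisfies v₂ = k·v₁ (the ratios of corresponding entries disagree), so v₁ and v₂ are linearly independent.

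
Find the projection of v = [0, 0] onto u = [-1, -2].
[0, 0]

The projection of v onto u is proj_u(v) = ((v·u) / (u·u)) · u.
v·u = (0)*(-1) + (0)*(-2) = 0.
u·u = (-1)*(-1) + (-2)*(-2) = 5.
coefficient = 0 / 5 = 0.
proj_u(v) = 0 · [-1, -2] = [0, 0].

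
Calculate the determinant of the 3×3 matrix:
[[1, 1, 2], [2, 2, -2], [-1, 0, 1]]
6

Expansion along first row:
det = 1·det([[2,-2],[0,1]]) - 1·det([[2,-2],[-1,1]]) + 2·det([[2,2],[-1,0]])
    = 1·(2·1 - -2·0) - 1·(2·1 - -2·-1) + 2·(2·0 - 2·-1)
    = 1·2 - 1·0 + 2·2
    = 2 + 0 + 4 = 6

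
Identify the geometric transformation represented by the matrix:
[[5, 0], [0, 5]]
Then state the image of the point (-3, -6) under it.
uniform scaling by factor 5; image of (-3, -6) is (-15, -30)

This is a diagonal matrix with equal entries 5, so it scales both axes by the same factor 5.
The matrix [[5, 0], [0, 5]] represents: uniform scaling by factor 5.
Applying it to (-3, -6): [5·-3 + 0·-6, 0·-3 + 5·-6] = (-15, -30).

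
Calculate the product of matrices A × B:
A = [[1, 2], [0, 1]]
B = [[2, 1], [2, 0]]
[[6, 1], [2, 0]]

Matrix multiplication:
C[0][0] = 1×2 + 2×2 = 6
C[0][1] = 1×1 + 2×0 = 1
C[1][0] = 0×2 + 1×2 = 2
C[1][1] = 0×1 + 1×0 = 0
Result: [[6, 1], [2, 0]]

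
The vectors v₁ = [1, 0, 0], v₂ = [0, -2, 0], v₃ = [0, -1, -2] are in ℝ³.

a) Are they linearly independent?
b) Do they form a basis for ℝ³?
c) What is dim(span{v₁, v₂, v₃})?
Yes independent, yes basis, dim = 3

Stack v₁, v₂, v₃ as rows of a 3×3 matrix.
[[1, 0, 0]; [0, -2, 0]; [0, -1, -2]] is already lower triangular with nonzero diagonal entries (1, -2, -2), so its determinant is the product of the diagonal entries, det = (1)·(-2)·(-2) = 4 ≠ 0, and the rows are linearly independent.
Three linearly independent vectors in ℝ³ form a basis for ℝ³, so dim(span{v₁,v₂,v₃}) = 3.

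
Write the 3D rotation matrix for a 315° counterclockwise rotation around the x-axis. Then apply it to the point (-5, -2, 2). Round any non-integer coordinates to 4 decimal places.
R = [[1, 0, 0], [0, √2/2, √2/2], [0, -√2/2, √2/2]]; R·(-5, -2, 2) = (-5.0000, 0.0000, 2.8284)

Rotation matrix for 315° around x-axis:
cos(315°) = √2/2, sin(315°) = -√2/2
R = [[1, 0, 0], [0, √2/2, √2/2], [0, -√2/2, √2/2]]
Apply to (-5, -2, 2): R·[-5, -2, 2]ᵀ = (-5.0000, 0.0000, 2.8284)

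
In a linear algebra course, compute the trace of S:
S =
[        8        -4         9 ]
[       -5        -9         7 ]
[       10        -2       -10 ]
tr(S) = 8 - 9 - 10 = -11

The trace of a square matrix is the sum of its diagonal entries.
Diagonal entries of S: S[0][0] = 8, S[1][1] = -9, S[2][2] = -10.
tr(S) = 8 - 9 - 10 = -11.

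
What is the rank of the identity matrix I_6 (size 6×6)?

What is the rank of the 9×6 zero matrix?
rank(I_6) = 6, rank(0) = 0

The identity I_6 has 6 columns that are the standard basis vectors e_1, …, e_6. These are linearly independent, so all 6 columns are pivots and rank(I_6) = 6.
The 9×6 zero matrix has every entry zero, so every row is the zero row and there are no pivots; rank(0) = 0.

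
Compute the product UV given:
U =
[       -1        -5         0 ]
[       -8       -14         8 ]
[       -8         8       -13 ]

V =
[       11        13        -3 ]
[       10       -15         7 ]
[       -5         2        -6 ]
UV =
[      -61        62       -32 ]
[     -268       122      -122 ]
[       57      -250       158 ]

Matrix multiplication: (UV)[i][j] = sum over k of U[i][k] * V[k][j].
  (UV)[0][0] = (-1)*(11) + (-5)*(10) + (0)*(-5) = -61
  (UV)[0][1] = (-1)*(13) + (-5)*(-15) + (0)*(2) = 62
  (UV)[0][2] = (-1)*(-3) + (-5)*(7) + (0)*(-6) = -32
  (UV)[1][0] = (-8)*(11) + (-14)*(10) + (8)*(-5) = -268
  (UV)[1][1] = (-8)*(13) + (-14)*(-15) + (8)*(2) = 122
  (UV)[1][2] = (-8)*(-3) + (-14)*(7) + (8)*(-6) = -122
  (UV)[2][0] = (-8)*(11) + (8)*(10) + (-13)*(-5) = 57
  (UV)[2][1] = (-8)*(13) + (8)*(-15) + (-13)*(2) = -250
  (UV)[2][2] = (-8)*(-3) + (8)*(7) + (-13)*(-6) = 158
UV =
[      -61        62       -32 ]
[     -268       122      -122 ]
[       57      -250       158 ]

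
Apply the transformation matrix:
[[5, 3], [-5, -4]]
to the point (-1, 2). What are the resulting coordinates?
(1, -3)

Matrix multiplication:
[[5, 3], [-5, -4]] × [-1, 2]ᵀ
= [5×-1 + 3×2, -5×-1 + -4×2]ᵀ
= [1.0000, -3.0000]ᵀ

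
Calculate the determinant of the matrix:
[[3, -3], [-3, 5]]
6

For a 2×2 matrix [[a, b], [c, d]], det = ad - bc
det = (3)(5) - (-3)(-3) = 15 - 9 = 6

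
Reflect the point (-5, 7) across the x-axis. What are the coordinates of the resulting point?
(-5, -7)

Reflection across x-axis: (-5, 7) → (-5, -7)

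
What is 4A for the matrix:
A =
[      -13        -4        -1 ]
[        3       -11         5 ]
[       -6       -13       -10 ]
4A =
[      -52       -16        -4 ]
[       12       -44        20 ]
[      -24       -52       -40 ]

Scalar multiplication is elementwise: (4A)[i][j] = 4 * A[i][j].
  (4A)[0][0] = 4 * (-13) = -52
  (4A)[0][1] = 4 * (-4) = -16
  (4A)[0][2] = 4 * (-1) = -4
  (4A)[1][0] = 4 * (3) = 12
  (4A)[1][1] = 4 * (-11) = -44
  (4A)[1][2] = 4 * (5) = 20
  (4A)[2][0] = 4 * (-6) = -24
  (4A)[2][1] = 4 * (-13) = -52
  (4A)[2][2] = 4 * (-10) = -40
4A =
[      -52       -16        -4 ]
[       12       -44        20 ]
[      -24       -52       -40 ]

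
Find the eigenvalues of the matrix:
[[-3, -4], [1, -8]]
λ = -7 and λ = -4

Characteristic equation: det(A - λI) = 0
λ² - (trace)λ + (det) = 0
λ² - (-11)λ + (28) = 0
λ² + 11λ + 28 = 0
Solving: λ = -7, -4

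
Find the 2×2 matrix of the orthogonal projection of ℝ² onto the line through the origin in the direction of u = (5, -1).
[[25/26, -5/26], [-5/26, 1/26]]

The orthogonal projection onto the line spanned by a nonzero vector u = (a, b) has matrix P = (u uᵀ) / (uᵀ u) = (1/(a² + b²)) · [[a², ab], [ab, b²]].
Here u = (5, -1), so a² + b² = 25 + 1 = 26.
P = (1/26) · [[25, -5], [-5, 1]] = [[25/26, -5/26], [-5/26, 1/26]].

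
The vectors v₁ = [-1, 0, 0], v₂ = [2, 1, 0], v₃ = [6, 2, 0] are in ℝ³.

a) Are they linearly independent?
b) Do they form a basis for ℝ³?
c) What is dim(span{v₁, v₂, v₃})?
Not independent, not a basis, dim(span) = 2

Check whether v₃ can be written as a linear combination of v₁ and v₂.
v₃ = (-2)·v₁ + (2)·v₂ = [6, 2, 0], so the three vectors are linearly dependent.
Thus they do not form a basis for ℝ³, and dim(span{v₁, v₂, v₃}) = 2 (spanned by v₁ and v₂).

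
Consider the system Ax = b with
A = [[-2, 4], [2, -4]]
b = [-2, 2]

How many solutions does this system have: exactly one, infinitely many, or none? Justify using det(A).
Infinitely many solutions

det(A) = (-2)*(-4) - (4)*(2) = 0, so A is singular (column 2 is -2 times column 1).
b = [-2, 2] = 1 * column 1 of A, so b lies in the column space of A.
A singular matrix whose right-hand side is in its column space gives a 1-parameter family of solutions — infinitely many.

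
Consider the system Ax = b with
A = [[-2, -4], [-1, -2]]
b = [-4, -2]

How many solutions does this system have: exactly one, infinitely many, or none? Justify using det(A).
Infinitely many solutions

det(A) = (-2)*(-2) - (-4)*(-1) = 0, so A is singular (column 2 is 2 times column 1).
b = [-4, -2] = 2 * column 1 of A, so b lies in the column space of A.
A singular matrix whose right-hand side is in its column space gives a 1-parameter family of solutions — infinitely many.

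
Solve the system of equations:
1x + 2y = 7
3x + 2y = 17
x = 5, y = 1

Use elimination (row reduction):
Equation 1: 1x + 2y = 7.
Equation 2: 3x + 2y = 17.
Multiply Eq1 by 3 and Eq2 by 1: 3x + 6y = 21;  3x + 2y = 17.
Subtract: (-4)y = -4, so y = 1.
Back-substitute into Eq1: 1x + 2*(1) = 7, so x = 5.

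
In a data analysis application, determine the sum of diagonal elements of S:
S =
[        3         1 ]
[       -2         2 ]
tr(S) = 3 + 2 = 5

The trace of a square matrix is the sum of its diagonal entries.
Diagonal entries of S: S[0][0] = 3, S[1][1] = 2.
tr(S) = 3 + 2 = 5.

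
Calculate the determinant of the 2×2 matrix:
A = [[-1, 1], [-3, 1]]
2

For A = [[a, b], [c, d]], det(A) = a*d - b*c.
det(A) = (-1)*(1) - (1)*(-3) = -1 - -3 = 2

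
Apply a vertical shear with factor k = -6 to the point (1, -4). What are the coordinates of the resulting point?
(1, -10)

Shear matrix for vertical shear with factor k = -6:
[[1, 0], [-6, 1]]
Result: (1, -4) → (1, -10)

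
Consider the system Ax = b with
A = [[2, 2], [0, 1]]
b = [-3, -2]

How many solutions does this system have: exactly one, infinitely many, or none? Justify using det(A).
Exactly one solution

Compute det(A) = (2)*(1) - (2)*(0) = 2.
Because det(A) ≠ 0, A is invertible and Ax = b has a unique solution for every b (here x = A⁻¹ b).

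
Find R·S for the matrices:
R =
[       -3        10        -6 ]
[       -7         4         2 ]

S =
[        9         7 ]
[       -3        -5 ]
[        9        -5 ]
RS =
[     -111       -41 ]
[      -57       -79 ]

Matrix multiplication: (RS)[i][j] = sum over k of R[i][k] * S[k][j].
  (RS)[0][0] = (-3)*(9) + (10)*(-3) + (-6)*(9) = -111
  (RS)[0][1] = (-3)*(7) + (10)*(-5) + (-6)*(-5) = -41
  (RS)[1][0] = (-7)*(9) + (4)*(-3) + (2)*(9) = -57
  (RS)[1][1] = (-7)*(7) + (4)*(-5) + (2)*(-5) = -79
RS =
[     -111       -41 ]
[      -57       -79 ]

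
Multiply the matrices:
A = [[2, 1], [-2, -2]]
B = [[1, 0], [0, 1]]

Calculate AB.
[[2, 1], [-2, -2]]

Each entry (i,j) of AB = sum over k of A[i][k]*B[k][j].
(AB)[0][0] = (2)*(1) + (1)*(0) = 2
(AB)[0][1] = (2)*(0) + (1)*(1) = 1
(AB)[1][0] = (-2)*(1) + (-2)*(0) = -2
(AB)[1][1] = (-2)*(0) + (-2)*(1) = -2
AB = [[2, 1], [-2, -2]]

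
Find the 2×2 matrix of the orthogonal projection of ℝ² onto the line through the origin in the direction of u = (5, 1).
[[25/26, 5/26], [5/26, 1/26]]

The orthogonal projection onto the line spanned by a nonzero vector u = (a, b) has matrix P = (u uᵀ) / (uᵀ u) = (1/(a² + b²)) · [[a², ab], [ab, b²]].
Here u = (5, 1), so a² + b² = 25 + 1 = 26.
P = (1/26) · [[25, 5], [5, 1]] = [[25/26, 5/26], [5/26, 1/26]].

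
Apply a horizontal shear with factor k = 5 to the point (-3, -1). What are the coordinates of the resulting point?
(-8, -1)

Shear matrix for horizontal shear with factor k = 5:
[[1, 5], [0, 1]]
Result: (-3, -1) → (-8, -1)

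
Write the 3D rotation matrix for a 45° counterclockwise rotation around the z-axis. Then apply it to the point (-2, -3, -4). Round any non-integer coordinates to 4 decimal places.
R = [[√2/2, -√2/2, 0], [√2/2, √2/2, 0], [0, 0, 1]]; R·(-2, -3, -4) = (0.7071, -3.5355, -4.0000)

Rotation matrix for 45° around z-axis:
cos(45°) = √2/2, sin(45°) = √2/2
R = [[√2/2, -√2/2, 0], [√2/2, √2/2, 0], [0, 0, 1]]
Apply to (-2, -3, -4): R·[-2, -3, -4]ᵀ = (0.7071, -3.5355, -4.0000)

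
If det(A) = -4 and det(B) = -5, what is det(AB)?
20

Use the multiplicative property of determinants: det(AB) = det(A)*det(B).
det(AB) = (-4)*(-5) = 20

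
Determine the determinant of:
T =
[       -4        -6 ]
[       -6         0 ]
det(T) = -36

For a 2×2 matrix [[a, b], [c, d]], det = a*d - b*c.
det(T) = (-4)*(0) - (-6)*(-6) = 0 - 36 = -36.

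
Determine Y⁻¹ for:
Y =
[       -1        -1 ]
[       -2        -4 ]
det(Y) = 2
Y⁻¹ =
[       -2       1/2 ]
[        1      -1/2 ]

For a 2×2 matrix Y = [[a, b], [c, d]] with det(Y) ≠ 0, Y⁻¹ = (1/det(Y)) * [[d, -b], [-c, a]].
det(Y) = (-1)*(-4) - (-1)*(-2) = 4 - 2 = 2.
Y⁻¹ = (1/2) * [[-4, 1], [2, -1]].
Dividing each entry by 2 and reducing:
Y⁻¹ =
[       -2       1/2 ]
[        1      -1/2 ]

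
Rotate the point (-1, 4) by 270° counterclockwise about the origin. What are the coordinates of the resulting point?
(4, 1)

Rotation matrix R(θ) = [[cos θ, -sin θ], [sin θ, cos θ]]; for θ = 270°:
R = [[0, 1], [-1, 0]]
Result: R × [-1, 4]ᵀ = [0·-1 + (1)·4, -1·-1 + (0)·4]ᵀ = (4, 1)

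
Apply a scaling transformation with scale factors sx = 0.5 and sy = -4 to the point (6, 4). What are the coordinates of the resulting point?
(3.0, -16)

Scaling matrix:
[[0.50, 0], [0, -4]]
Result: (6 × 0.5, 4 × -4) = (3.0, -16)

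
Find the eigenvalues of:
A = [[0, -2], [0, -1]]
λ = -1, 0

Solve det(A - λI) = 0. For a 2×2 matrix this is λ² - (trace)λ + det = 0.
trace(A) = 0 - 1 = -1.
det(A) = (0)*(-1) - (-2)*(0) = 0 - 0 = 0.
Characteristic equation: λ² - (-1)λ + (0) = 0.
Discriminant: (-1)² - 4*(0) = 1 - 0 = 1.
Roots: λ = (-1 ± √1) / 2 = -1, 0.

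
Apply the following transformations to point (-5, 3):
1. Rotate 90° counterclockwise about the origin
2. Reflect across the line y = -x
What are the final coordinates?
(5, 3)

Step 1: Rotate 90° → (-3, -5)
Step 2: Reflect across the line y = -x → (5, 3)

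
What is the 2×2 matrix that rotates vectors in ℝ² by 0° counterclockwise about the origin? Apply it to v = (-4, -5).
R = [[1, 0], [0, 1]]; R·v = (-4, -5)

A counterclockwise rotation by angle θ in ℝ² has matrix R(θ) = [[cos θ, -sin θ], [sin θ, cos θ]].
For θ = 0°: cos θ = 1, sin θ = 0.
R(0°) = [[1, 0], [0, 1]].
R·v = [1·-4 + (0)·-5, 0·-4 + 1·-5] = (-4, -5).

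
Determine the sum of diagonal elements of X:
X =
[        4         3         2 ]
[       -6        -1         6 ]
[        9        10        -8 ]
tr(X) = 4 - 1 - 8 = -5

The trace of a square matrix is the sum of its diagonal entries.
Diagonal entries of X: X[0][0] = 4, X[1][1] = -1, X[2][2] = -8.
tr(X) = 4 - 1 - 8 = -5.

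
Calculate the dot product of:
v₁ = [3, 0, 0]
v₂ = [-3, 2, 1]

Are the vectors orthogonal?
-9, No

The dot product is the sum of products of corresponding components.
v₁·v₂ = (3)*(-3) + (0)*(2) + (0)*(1) = -9 + 0 + 0 = -9.
Two vectors are orthogonal iff their dot product is 0; here the dot product is -9, so the vectors are not orthogonal.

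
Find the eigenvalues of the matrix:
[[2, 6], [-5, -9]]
λ = -4 and λ = -3

Characteristic equation: det(A - λI) = 0
λ² - (trace)λ + (det) = 0
λ² - (-7)λ + (12) = 0
λ² + 7λ + 12 = 0
Solving: λ = -4, -3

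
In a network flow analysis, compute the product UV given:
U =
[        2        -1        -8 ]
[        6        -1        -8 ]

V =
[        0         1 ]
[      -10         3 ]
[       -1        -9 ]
UV =
[       18        71 ]
[       18        75 ]

Matrix multiplication: (UV)[i][j] = sum over k of U[i][k] * V[k][j].
  (UV)[0][0] = (2)*(0) + (-1)*(-10) + (-8)*(-1) = 18
  (UV)[0][1] = (2)*(1) + (-1)*(3) + (-8)*(-9) = 71
  (UV)[1][0] = (6)*(0) + (-1)*(-10) + (-8)*(-1) = 18
  (UV)[1][1] = (6)*(1) + (-1)*(3) + (-8)*(-9) = 75
UV =
[       18        71 ]
[       18        75 ]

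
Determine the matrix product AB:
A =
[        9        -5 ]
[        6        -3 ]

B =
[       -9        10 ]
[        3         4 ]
AB =
[      -96        70 ]
[      -63        48 ]

Matrix multiplication: (AB)[i][j] = sum over k of A[i][k] * B[k][j].
  (AB)[0][0] = (9)*(-9) + (-5)*(3) = -96
  (AB)[0][1] = (9)*(10) + (-5)*(4) = 70
  (AB)[1][0] = (6)*(-9) + (-3)*(3) = -63
  (AB)[1][1] = (6)*(10) + (-3)*(4) = 48
AB =
[      -96        70 ]
[      -63        48 ]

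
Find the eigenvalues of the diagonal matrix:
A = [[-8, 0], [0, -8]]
λ₁ = -8, λ₂ = -8

The characteristic polynomial of A is det(A - λI) = (-8 - λ)(-8 - λ) = 0.
The roots are λ = -8 and λ = -8, so the eigenvalues are the diagonal entries.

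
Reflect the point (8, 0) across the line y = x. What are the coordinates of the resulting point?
(0, 8)

Reflection across line y = x: (8, 0) → (0, 8)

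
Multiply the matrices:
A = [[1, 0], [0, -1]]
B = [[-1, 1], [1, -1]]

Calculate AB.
[[-1, 1], [-1, 1]]

Each entry (i,j) of AB = sum over k of A[i][k]*B[k][j].
(AB)[0][0] = (1)*(-1) + (0)*(1) = -1
(AB)[0][1] = (1)*(1) + (0)*(-1) = 1
(AB)[1][0] = (0)*(-1) + (-1)*(1) = -1
(AB)[1][1] = (0)*(1) + (-1)*(-1) = 1
AB = [[-1, 1], [-1, 1]]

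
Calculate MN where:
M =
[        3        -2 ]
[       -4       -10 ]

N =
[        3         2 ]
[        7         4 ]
MN =
[       -5        -2 ]
[      -82       -48 ]

Matrix multiplication: (MN)[i][j] = sum over k of M[i][k] * N[k][j].
  (MN)[0][0] = (3)*(3) + (-2)*(7) = -5
  (MN)[0][1] = (3)*(2) + (-2)*(4) = -2
  (MN)[1][0] = (-4)*(3) + (-10)*(7) = -82
  (MN)[1][1] = (-4)*(2) + (-10)*(4) = -48
MN =
[       -5        -2 ]
[      -82       -48 ]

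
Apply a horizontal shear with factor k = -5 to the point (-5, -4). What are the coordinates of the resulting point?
(15, -4)

Shear matrix for horizontal shear with factor k = -5:
[[1, -5], [0, 1]]
Result: (-5, -4) → (15, -4)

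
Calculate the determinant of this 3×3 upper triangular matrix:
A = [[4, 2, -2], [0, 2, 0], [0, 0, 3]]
24

The determinant of a triangular matrix is the product of its diagonal entries (the off-diagonal entries above the diagonal do not affect it).
det(A) = (4) * (2) * (3) = 24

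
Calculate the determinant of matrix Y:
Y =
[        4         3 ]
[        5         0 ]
det(Y) = -15

For a 2×2 matrix [[a, b], [c, d]], det = a*d - b*c.
det(Y) = (4)*(0) - (3)*(5) = 0 - 15 = -15.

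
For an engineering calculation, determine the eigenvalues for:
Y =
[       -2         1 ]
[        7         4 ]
λ = -3, 5

Solve det(Y - λI) = 0. For a 2×2 matrix the characteristic equation is λ² - (trace)λ + det = 0.
trace(Y) = a + d = -2 + 4 = 2.
det(Y) = a*d - b*c = (-2)*(4) - (1)*(7) = -8 - 7 = -15.
Characteristic equation: λ² - (2)λ + (-15) = 0.
Discriminant = (2)² - 4*(-15) = 4 + 60 = 64.
λ = (2 ± √64) / 2 = (2 ± 8) / 2 = -3, 5.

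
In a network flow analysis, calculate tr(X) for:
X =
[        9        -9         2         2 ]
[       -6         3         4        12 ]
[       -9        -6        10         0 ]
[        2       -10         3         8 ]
tr(X) = 9 + 3 + 10 + 8 = 30

The trace of a square matrix is the sum of its diagonal entries.
Diagonal entries of X: X[0][0] = 9, X[1][1] = 3, X[2][2] = 10, X[3][3] = 8.
tr(X) = 9 + 3 + 10 + 8 = 30.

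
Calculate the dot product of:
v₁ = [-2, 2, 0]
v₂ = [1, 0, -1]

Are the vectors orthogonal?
-2, No

The dot product is the sum of products of corresponding components.
v₁·v₂ = (-2)*(1) + (2)*(0) + (0)*(-1) = -2 + 0 + 0 = -2.
Two vectors are orthogonal iff their dot product is 0; here the dot product is -2, so the vectors are not orthogonal.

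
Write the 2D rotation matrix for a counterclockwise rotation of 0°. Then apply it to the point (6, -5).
R = [[1, 0], [0, 1]]; R·(6, -5) = (6, -5)

Rotation matrix formula: R(θ) = [[cos θ, -sin θ], [sin θ, cos θ]]
For θ = 0°:
cos(0°) = 1
sin(0°) = 0
R = [[1, 0], [0, 1]]
Apply to (6, -5): [1·6 + (0)·-5, 0·6 + 1·-5] = (6, -5)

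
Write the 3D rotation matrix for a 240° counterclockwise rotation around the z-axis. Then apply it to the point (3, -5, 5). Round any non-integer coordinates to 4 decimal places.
R = [[-1/2, √3/2, 0], [-√3/2, -1/2, 0], [0, 0, 1]]; R·(3, -5, 5) = (-5.8301, -0.0981, 5.0000)

Rotation matrix for 240° around z-axis:
cos(240°) = -1/2, sin(240°) = -√3/2
R = [[-1/2, √3/2, 0], [-√3/2, -1/2, 0], [0, 0, 1]]
Apply to (3, -5, 5): R·[3, -5, 5]ᵀ = (-5.8301, -0.0981, 5.0000)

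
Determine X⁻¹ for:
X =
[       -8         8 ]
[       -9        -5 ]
det(X) = 112
X⁻¹ =
[   -5/112     -1/14 ]
[    9/112     -1/14 ]

For a 2×2 matrix X = [[a, b], [c, d]] with det(X) ≠ 0, X⁻¹ = (1/det(X)) * [[d, -b], [-c, a]].
det(X) = (-8)*(-5) - (8)*(-9) = 40 + 72 = 112.
X⁻¹ = (1/112) * [[-5, -8], [9, -8]].
Dividing each entry by 112 and reducing:
X⁻¹ =
[   -5/112     -1/14 ]
[    9/112     -1/14 ]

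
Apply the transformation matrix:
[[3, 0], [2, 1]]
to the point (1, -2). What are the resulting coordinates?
(3, 0)

Matrix multiplication:
[[3, 0], [2, 1]] × [1, -2]ᵀ
= [3×1 + 0×-2, 2×1 + 1×-2]ᵀ
= [3.0000, 0.0000]ᵀ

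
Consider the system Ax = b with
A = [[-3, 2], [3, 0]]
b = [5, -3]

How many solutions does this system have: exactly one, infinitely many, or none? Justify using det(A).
Exactly one solution

Compute det(A) = (-3)*(0) - (2)*(3) = -6.
Because det(A) ≠ 0, A is invertible and Ax = b has a unique solution for every b (here x = A⁻¹ b).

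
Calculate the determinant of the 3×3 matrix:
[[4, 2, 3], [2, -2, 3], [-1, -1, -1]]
6

Expansion along first row:
det = 4·det([[-2,3],[-1,-1]]) - 2·det([[2,3],[-1,-1]]) + 3·det([[2,-2],[-1,-1]])
    = 4·(-2·-1 - 3·-1) - 2·(2·-1 - 3·-1) + 3·(2·-1 - -2·-1)
    = 4·5 - 2·1 + 3·-4
    = 20 + -2 + -12 = 6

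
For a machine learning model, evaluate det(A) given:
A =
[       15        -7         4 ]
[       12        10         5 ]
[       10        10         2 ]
det(A) = -552

Expand along row 0 (cofactor expansion): det(A) = a*(e*i - f*h) - b*(d*i - f*g) + c*(d*h - e*g), where the 3×3 is [[a, b, c], [d, e, f], [g, h, i]].
Minor M_00 = (10)*(2) - (5)*(10) = 20 - 50 = -30.
Minor M_01 = (12)*(2) - (5)*(10) = 24 - 50 = -26.
Minor M_02 = (12)*(10) - (10)*(10) = 120 - 100 = 20.
det(A) = (15)*(-30) - (-7)*(-26) + (4)*(20) = -450 - 182 + 80 = -552.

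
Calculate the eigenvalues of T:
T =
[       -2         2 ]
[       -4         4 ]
λ = 0, 2

Solve det(T - λI) = 0. For a 2×2 matrix the characteristic equation is λ² - (trace)λ + det = 0.
trace(T) = a + d = -2 + 4 = 2.
det(T) = a*d - b*c = (-2)*(4) - (2)*(-4) = -8 + 8 = 0.
Characteristic equation: λ² - (2)λ + (0) = 0.
Discriminant = (2)² - 4*(0) = 4 - 0 = 4.
λ = (2 ± √4) / 2 = (2 ± 2) / 2 = 0, 2.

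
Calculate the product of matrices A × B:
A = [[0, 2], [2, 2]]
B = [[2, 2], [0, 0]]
[[0, 0], [4, 4]]

Matrix multiplication:
C[0][0] = 0×2 + 2×0 = 0
C[0][1] = 0×2 + 2×0 = 0
C[1][0] = 2×2 + 2×0 = 4
C[1][1] = 2×2 + 2×0 = 4
Result: [[0, 0], [4, 4]]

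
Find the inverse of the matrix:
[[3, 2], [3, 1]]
[[-1/3, 2/3], [1, -1]]

For [[a,b],[c,d]], inverse = (1/det)·[[d,-b],[-c,a]]
det = 3·1 - 2·3 = -3
Inverse = (1/-3)·[[1, -2], [-3, 3]]
        = [[-1/3, 2/3], [1, -1]]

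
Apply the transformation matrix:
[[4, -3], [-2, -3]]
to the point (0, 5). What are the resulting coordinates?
(-15, -15)

Matrix multiplication:
[[4, -3], [-2, -3]] × [0, 5]ᵀ
= [4×0 + -3×5, -2×0 + -3×5]ᵀ
= [-15.0000, -15.0000]ᵀ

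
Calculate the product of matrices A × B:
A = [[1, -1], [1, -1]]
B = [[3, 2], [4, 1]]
[[-1, 1], [-1, 1]]

Matrix multiplication:
C[0][0] = 1×3 + -1×4 = -1
C[0][1] = 1×2 + -1×1 = 1
C[1][0] = 1×3 + -1×4 = -1
C[1][1] = 1×2 + -1×1 = 1
Result: [[-1, 1], [-1, 1]]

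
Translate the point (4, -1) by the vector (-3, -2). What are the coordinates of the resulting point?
(1, -3)

Translation by (-3, -2):
x' = 4 + -3 = 1
y' = -1 + -2 = -3
Homogeneous matrix: [[1, 0, -3], [0, 1, -2], [0, 0, 1]]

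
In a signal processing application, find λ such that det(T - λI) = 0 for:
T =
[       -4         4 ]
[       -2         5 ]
λ = -3, 4

Solve det(T - λI) = 0. For a 2×2 matrix the characteristic equation is λ² - (trace)λ + det = 0.
trace(T) = a + d = -4 + 5 = 1.
det(T) = a*d - b*c = (-4)*(5) - (4)*(-2) = -20 + 8 = -12.
Characteristic equation: λ² - (1)λ + (-12) = 0.
Discriminant = (1)² - 4*(-12) = 1 + 48 = 49.
λ = (1 ± √49) / 2 = (1 ± 7) / 2 = -3, 4.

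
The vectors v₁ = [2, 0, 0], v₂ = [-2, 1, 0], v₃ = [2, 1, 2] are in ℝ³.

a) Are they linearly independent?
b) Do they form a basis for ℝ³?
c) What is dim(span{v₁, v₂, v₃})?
Yes independent, yes basis, dim = 3

Stack v₁, v₂, v₃ as rows of a 3×3 matrix.
[[2, 0, 0]; [-2, 1, 0]; [2, 1, 2]] is already lower triangular with nonzero diagonal entries (2, 1, 2), so its determinant is the product of the diagonal entries, det = (2)·(1)·(2) = 4 ≠ 0, and the rows are linearly independent.
Three linearly independent vectors in ℝ³ form a basis for ℝ³, so dim(span{v₁,v₂,v₃}) = 3.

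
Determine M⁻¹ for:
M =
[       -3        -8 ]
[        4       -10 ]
det(M) = 62
M⁻¹ =
[    -5/31      4/31 ]
[    -2/31     -3/62 ]

For a 2×2 matrix M = [[a, b], [c, d]] with det(M) ≠ 0, M⁻¹ = (1/det(M)) * [[d, -b], [-c, a]].
det(M) = (-3)*(-10) - (-8)*(4) = 30 + 32 = 62.
M⁻¹ = (1/62) * [[-10, 8], [-4, -3]].
Dividing each entry by 62 and reducing:
M⁻¹ =
[    -5/31      4/31 ]
[    -2/31     -3/62 ]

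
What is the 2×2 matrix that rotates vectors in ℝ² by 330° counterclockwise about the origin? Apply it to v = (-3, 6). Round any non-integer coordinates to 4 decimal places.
R = [[√3/2, 1/2], [-1/2, √3/2]]; R·v = (0.4019, 6.6962)

A counterclockwise rotation by angle θ in ℝ² has matrix R(θ) = [[cos θ, -sin θ], [sin θ, cos θ]].
For θ = 330°: cos θ = √3/2, sin θ = -1/2.
R(330°) = [[√3/2, 1/2], [-1/2, √3/2]].
R·v = [√3/2·-3 + (1/2)·6, -1/2·-3 + √3/2·6] = (0.4019, 6.6962).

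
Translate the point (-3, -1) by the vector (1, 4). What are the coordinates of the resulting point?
(-2, 3)

Translation by (1, 4):
x' = -3 + 1 = -2
y' = -1 + 4 = 3
Homogeneous matrix: [[1, 0, 1], [0, 1, 4], [0, 0, 1]]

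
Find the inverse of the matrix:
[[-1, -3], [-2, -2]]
[[1/2, -3/4], [-1/2, 1/4]]

For [[a,b],[c,d]], inverse = (1/det)·[[d,-b],[-c,a]]
det = -1·-2 - -3·-2 = -4
Inverse = (1/-4)·[[-2, 3], [2, -1]]
        = [[1/2, -3/4], [-1/2, 1/4]]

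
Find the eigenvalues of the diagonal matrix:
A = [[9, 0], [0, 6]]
λ₁ = 9, λ₂ = 6

The characteristic polynomial of A is det(A - λI) = (9 - λ)(6 - λ) = 0.
The roots are λ = 9 and λ = 6, so the eigenvalues are the diagonal entries.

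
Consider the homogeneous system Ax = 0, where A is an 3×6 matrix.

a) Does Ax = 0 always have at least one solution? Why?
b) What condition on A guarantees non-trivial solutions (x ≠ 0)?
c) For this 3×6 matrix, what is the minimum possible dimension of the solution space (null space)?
a) Yes, x = 0 is always a solution. b) When A has linearly dependent columns (rank < n). c) Minimum nullity = 3.

a) x = 0 satisfies A·0 = 0, so the zero vector is always a solution.
b) Non-trivial solutions exist iff the columns of A are linearly dependent, equivalently rank(A) < n (the number of columns).
c) By rank-nullity, rank(A) + nullity(A) = n = 6. Since A has only 3 rows, rank(A) ≤ 3, so nullity(A) ≥ 6 - 3 = 3.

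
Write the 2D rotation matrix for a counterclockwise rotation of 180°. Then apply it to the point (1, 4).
R = [[-1, 0], [0, -1]]; R·(1, 4) = (-1, -4)

Rotation matrix formula: R(θ) = [[cos θ, -sin θ], [sin θ, cos θ]]
For θ = 180°:
cos(180°) = -1
sin(180°) = 0
R = [[-1, 0], [0, -1]]
Apply to (1, 4): [-1·1 + (0)·4, 0·1 + -1·4] = (-1, -4)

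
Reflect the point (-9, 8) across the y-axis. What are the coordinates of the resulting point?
(9, 8)

Reflection across y-axis: (-9, 8) → (9, 8)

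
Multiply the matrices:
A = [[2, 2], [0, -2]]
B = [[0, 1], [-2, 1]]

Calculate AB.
[[-4, 4], [4, -2]]

Each entry (i,j) of AB = sum over k of A[i][k]*B[k][j].
(AB)[0][0] = (2)*(0) + (2)*(-2) = -4
(AB)[0][1] = (2)*(1) + (2)*(1) = 4
(AB)[1][0] = (0)*(0) + (-2)*(-2) = 4
(AB)[1][1] = (0)*(1) + (-2)*(1) = -2
AB = [[-4, 4], [4, -2]]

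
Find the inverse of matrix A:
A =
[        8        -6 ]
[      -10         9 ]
det(A) = 12
A⁻¹ =
[      3/4       1/2 ]
[      5/6       2/3 ]

For a 2×2 matrix A = [[a, b], [c, d]] with det(A) ≠ 0, A⁻¹ = (1/det(A)) * [[d, -b], [-c, a]].
det(A) = (8)*(9) - (-6)*(-10) = 72 - 60 = 12.
A⁻¹ = (1/12) * [[9, 6], [10, 8]].
Dividing each entry by 12 and reducing:
A⁻¹ =
[      3/4       1/2 ]
[      5/6       2/3 ]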